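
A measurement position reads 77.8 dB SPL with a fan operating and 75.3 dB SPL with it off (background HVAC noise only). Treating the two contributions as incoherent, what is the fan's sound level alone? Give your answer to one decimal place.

74.2 dB SPL

Subtract intensities: L_src = 10·log₁₀(10^(L_total/10) − 10^(L_bg/10)).
L_src = 10·log₁₀(10^(77.8/10) − 10^(75.3/10)) = 10·log₁₀(26370000) = 74.2 dB SPL.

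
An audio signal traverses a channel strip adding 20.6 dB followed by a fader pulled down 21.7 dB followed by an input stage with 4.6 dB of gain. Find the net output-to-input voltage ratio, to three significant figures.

Net gain = 20.6 + (−21.7) + 4.6 = 3.5 dB.
Voltage ratio = 10^(3.5/20) = 1.50.

1.50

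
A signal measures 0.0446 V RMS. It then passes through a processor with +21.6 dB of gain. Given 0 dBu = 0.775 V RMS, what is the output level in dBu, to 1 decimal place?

Input level: 20·log₁₀(0.0446/0.775) = -24.80 dBu.
Output: -24.80 + 21.6 = -3.2 dBu.

-3.2 dBu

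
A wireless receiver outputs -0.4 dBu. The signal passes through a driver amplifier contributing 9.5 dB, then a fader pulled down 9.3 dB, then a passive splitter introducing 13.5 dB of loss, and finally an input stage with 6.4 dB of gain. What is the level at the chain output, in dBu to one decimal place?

Cascaded gains and losses add directly in dB.
-0.4 + 9.5 − 9.3 − 13.5 + 6.4 = -7.3 dBu.

-7.3 dBu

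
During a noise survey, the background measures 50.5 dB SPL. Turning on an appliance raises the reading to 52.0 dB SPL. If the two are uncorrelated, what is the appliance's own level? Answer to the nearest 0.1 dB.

46.7 dB SPL

Background correction is a power subtraction:
L_src = 10·log₁₀(10^(52.0/10) − 10^(50.5/10)) = 10·log₁₀(46290) = 46.7 dB SPL.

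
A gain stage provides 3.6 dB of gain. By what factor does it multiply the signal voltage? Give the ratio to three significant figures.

1.51

Voltage ratio = 10^(dB/20).
10^(3.6/20) = 10^(0.1800) = 1.51.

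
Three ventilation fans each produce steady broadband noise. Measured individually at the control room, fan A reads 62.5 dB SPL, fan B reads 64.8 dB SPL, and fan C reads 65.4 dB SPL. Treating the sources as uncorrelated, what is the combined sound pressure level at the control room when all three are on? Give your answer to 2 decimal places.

Incoherent sources sum as intensities:
L_total = 10·log₁₀(10^(62.5/10) + 10^(64.8/10) + 10^(65.4/10)) = 10·log₁₀(8266000) = 69.17 dB SPL.

69.17 dB SPL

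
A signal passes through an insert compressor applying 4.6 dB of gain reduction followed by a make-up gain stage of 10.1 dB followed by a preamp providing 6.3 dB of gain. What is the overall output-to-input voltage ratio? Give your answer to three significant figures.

Net gain = (−4.6) + 10.1 + 6.3 = 11.8 dB.
Voltage ratio = 10^(11.8/20) = 3.89.

3.89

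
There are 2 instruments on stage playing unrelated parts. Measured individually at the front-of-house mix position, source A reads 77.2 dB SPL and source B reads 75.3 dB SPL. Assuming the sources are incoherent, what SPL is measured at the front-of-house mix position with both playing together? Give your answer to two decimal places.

Add the sources as powers (linear), then convert back to dB:
L_total = 10·log₁₀(10^(77.2/10) + 10^(75.3/10)) = 10·log₁₀(86370000) = 79.36 dB SPL.

79.36 dB SPL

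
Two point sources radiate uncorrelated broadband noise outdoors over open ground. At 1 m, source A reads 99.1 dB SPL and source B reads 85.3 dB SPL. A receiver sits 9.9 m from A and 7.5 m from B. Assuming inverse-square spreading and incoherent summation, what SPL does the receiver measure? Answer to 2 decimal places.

79.49 dB SPL

At the listener: L_A = 99.1 − 20·log₁₀(9.9) = 79.187 dB; L_B = 85.3 − 20·log₁₀(7.5) = 67.799 dB.
Combined: 10·log₁₀(10^(79.187/10)+10^(67.799/10)) = 79.49 dB SPL.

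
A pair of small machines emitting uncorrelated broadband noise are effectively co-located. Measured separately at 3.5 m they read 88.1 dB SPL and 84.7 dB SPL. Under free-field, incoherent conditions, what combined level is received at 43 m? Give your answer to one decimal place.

67.9 dB SPL

Combined at 3.5 m: 10·log₁₀(10^(88.1/10)+10^(84.7/10)) = 89.73 dB SPL.
Then apply −20·log₁₀(43/3.5) = -21.79 dB → 67.9 dB SPL.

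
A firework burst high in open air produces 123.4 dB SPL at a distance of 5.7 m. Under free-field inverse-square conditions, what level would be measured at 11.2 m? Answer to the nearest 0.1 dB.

117.5 dB SPL

Inverse-square spreading gives ΔL = −20·log₁₀(d₂/d₁).
ΔL = −20·log₁₀(11.2/5.7) = -5.87 dB, so L₂ = 123.4 + (-5.87) = 117.5 dB SPL.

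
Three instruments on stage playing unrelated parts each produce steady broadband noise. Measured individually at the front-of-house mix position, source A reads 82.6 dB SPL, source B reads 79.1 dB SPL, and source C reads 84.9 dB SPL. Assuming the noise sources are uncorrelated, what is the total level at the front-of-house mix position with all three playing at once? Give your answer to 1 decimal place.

87.6 dB SPL

Incoherent sources sum as intensities:
L_total = 10·log₁₀(10^(82.6/10) + 10^(79.1/10) + 10^(84.9/10)) = 10·log₁₀(572300000) = 87.6 dB SPL.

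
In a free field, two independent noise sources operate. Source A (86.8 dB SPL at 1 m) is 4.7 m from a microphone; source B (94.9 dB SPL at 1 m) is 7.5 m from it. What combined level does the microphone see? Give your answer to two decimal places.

At the listener: L_A = 86.8 − 20·log₁₀(4.7) = 73.358 dB; L_B = 94.9 − 20·log₁₀(7.5) = 77.399 dB.
Combined: 10·log₁₀(10^(73.358/10)+10^(77.399/10)) = 78.84 dB SPL.

78.84 dB SPL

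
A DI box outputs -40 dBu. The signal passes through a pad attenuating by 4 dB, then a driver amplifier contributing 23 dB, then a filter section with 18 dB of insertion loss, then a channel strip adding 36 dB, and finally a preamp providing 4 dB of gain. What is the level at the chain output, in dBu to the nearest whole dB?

+1 dBu

Gain stages sum in dB:
-40 − 4 + 23 − 18 + 36 + 4 = +1 dBu.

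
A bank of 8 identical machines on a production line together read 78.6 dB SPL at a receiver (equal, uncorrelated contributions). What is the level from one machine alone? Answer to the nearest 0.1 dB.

8 equal incoherent sources add 10·log₁₀(8) = 9.03 dB over one source.
L_one = 78.6 − 9.03 = 69.6 dB SPL.

69.6 dB SPL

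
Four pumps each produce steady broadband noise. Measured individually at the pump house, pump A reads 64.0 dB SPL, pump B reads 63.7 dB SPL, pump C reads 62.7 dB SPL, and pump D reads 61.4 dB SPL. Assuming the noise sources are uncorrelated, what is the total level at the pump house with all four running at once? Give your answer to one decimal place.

69.1 dB SPL

Incoherent sources sum as intensities:
L_total = 10·log₁₀(10^(64.0/10) + 10^(63.7/10) + 10^(62.7/10) + 10^(61.4/10)) = 10·log₁₀(8099000) = 69.1 dB SPL.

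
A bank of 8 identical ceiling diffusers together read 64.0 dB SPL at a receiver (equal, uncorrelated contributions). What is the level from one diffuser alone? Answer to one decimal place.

8 equal incoherent sources add 10·log₁₀(8) = 9.03 dB over one source.
L_one = 64.0 − 9.03 = 55.0 dB SPL.

55.0 dB SPL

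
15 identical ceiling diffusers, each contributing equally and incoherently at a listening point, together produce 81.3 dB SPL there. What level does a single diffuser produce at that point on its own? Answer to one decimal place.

15 equal incoherent sources add 10·log₁₀(15) = 11.76 dB over one source.
L_one = 81.3 − 11.76 = 69.5 dB SPL.

69.5 dB SPL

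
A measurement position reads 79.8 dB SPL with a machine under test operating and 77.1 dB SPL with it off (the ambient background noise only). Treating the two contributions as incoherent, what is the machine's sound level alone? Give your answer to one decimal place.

76.5 dB SPL

Subtract intensities: L_src = 10·log₁₀(10^(L_total/10) − 10^(L_bg/10)).
L_src = 10·log₁₀(10^(79.8/10) − 10^(77.1/10)) = 10·log₁₀(44210000) = 76.5 dB SPL.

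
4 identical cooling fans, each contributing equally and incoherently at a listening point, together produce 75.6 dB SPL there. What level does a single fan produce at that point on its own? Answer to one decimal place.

69.6 dB SPL

4 equal incoherent sources add 10·log₁₀(4) = 6.02 dB over one source.
L_one = 75.6 − 6.02 = 69.6 dB SPL.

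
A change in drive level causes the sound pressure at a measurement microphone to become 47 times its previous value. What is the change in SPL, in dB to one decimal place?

Sound pressure is an amplitude quantity: ΔL = 20·log₁₀(p₂/p₁).
20·log₁₀(47) = 33.4 dB.

33.4 dB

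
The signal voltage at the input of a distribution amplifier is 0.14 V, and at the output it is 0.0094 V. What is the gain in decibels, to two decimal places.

-23.46 dB

For a voltage ratio, dB = 20·log₁₀(V₂/V₁).
20·log₁₀(0.0094/0.14) = 20·log₁₀(0.06714) = -23.46 dB.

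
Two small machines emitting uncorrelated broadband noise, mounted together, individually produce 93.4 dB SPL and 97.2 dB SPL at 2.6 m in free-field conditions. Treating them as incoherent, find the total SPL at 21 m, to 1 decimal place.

80.6 dB SPL

Combined at 2.6 m: 10·log₁₀(10^(93.4/10)+10^(97.2/10)) = 98.71 dB SPL.
Then apply −20·log₁₀(21/2.6) = -18.14 dB → 80.6 dB SPL.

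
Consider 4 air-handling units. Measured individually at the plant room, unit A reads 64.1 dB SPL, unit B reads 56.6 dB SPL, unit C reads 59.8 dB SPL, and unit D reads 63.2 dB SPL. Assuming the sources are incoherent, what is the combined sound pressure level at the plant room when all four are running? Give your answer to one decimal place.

67.8 dB SPL

Incoherent sources sum as intensities:
L_total = 10·log₁₀(10^(64.1/10) + 10^(56.6/10) + 10^(59.8/10) + 10^(63.2/10)) = 10·log₁₀(6072000) = 67.8 dB SPL.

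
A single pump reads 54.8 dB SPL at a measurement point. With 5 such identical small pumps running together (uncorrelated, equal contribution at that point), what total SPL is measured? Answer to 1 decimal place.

5 equal incoherent sources raise the level by 10·log₁₀(5) = 6.99 dB.
L_total = 54.8 + 6.99 = 61.8 dB SPL.

61.8 dB SPL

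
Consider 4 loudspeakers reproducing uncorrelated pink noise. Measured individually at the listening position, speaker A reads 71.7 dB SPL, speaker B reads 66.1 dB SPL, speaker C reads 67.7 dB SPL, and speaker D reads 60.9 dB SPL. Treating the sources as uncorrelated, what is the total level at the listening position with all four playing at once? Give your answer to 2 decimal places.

Incoherent sources sum as intensities:
L_total = 10·log₁₀(10^(71.7/10) + 10^(66.1/10) + 10^(67.7/10) + 10^(60.9/10)) = 10·log₁₀(25980000) = 74.15 dB SPL.

74.15 dB SPL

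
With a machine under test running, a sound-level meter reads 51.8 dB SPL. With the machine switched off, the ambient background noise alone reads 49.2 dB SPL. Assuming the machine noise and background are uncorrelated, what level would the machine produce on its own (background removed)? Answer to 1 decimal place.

48.3 dB SPL

Background correction is a power subtraction:
L_src = 10·log₁₀(10^(51.8/10) − 10^(49.2/10)) = 10·log₁₀(68180) = 48.3 dB SPL.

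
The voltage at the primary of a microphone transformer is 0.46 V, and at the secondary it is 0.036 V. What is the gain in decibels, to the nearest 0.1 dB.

-22.1 dB

Voltage ratio → dB uses the 20·log₁₀ form:
20·log₁₀(0.036/0.46) = 20·log₁₀(0.07826) = -22.1 dB.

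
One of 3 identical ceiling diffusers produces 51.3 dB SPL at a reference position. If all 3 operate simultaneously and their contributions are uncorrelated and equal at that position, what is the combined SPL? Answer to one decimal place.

3 equal incoherent sources raise the level by 10·log₁₀(3) = 4.77 dB.
L_total = 51.3 + 4.77 = 56.1 dB SPL.

56.1 dB SPL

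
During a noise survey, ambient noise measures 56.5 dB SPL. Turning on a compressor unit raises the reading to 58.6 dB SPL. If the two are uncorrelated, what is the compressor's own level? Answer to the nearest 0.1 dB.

Background correction is a power subtraction:
L_src = 10·log₁₀(10^(58.6/10) − 10^(56.5/10)) = 10·log₁₀(277800) = 54.4 dB SPL.

54.4 dB SPL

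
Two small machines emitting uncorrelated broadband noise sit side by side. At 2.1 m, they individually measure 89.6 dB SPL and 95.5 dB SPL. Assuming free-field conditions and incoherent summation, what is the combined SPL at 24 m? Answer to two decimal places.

75.33 dB SPL

Combined at 2.1 m: 10·log₁₀(10^(89.6/10)+10^(95.5/10)) = 96.493 dB SPL.
Then apply −20·log₁₀(24/2.1) = -21.160 dB → 75.33 dB SPL.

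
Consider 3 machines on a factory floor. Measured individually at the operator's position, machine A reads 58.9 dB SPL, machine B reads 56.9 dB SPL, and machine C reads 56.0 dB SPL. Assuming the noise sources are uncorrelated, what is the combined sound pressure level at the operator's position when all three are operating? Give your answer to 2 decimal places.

Uncorrelated sources add in intensity (power), not in dB.
L_total = 10·log₁₀(10^(58.9/10) + 10^(56.9/10) + 10^(56.0/10)) = 10·log₁₀(1664000) = 62.21 dB SPL.

62.21 dB SPL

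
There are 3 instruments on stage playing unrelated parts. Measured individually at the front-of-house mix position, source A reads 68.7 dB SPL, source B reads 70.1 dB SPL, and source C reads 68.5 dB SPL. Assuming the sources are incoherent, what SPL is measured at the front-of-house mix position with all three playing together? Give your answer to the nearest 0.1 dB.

Uncorrelated sources add in intensity (power), not in dB.
L_total = 10·log₁₀(10^(68.7/10) + 10^(70.1/10) + 10^(68.5/10)) = 10·log₁₀(24730000) = 73.9 dB SPL.

73.9 dB SPL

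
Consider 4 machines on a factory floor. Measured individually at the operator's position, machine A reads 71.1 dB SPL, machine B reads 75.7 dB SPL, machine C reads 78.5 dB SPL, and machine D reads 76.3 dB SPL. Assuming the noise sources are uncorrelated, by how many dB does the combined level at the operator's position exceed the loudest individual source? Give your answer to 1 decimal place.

3.6 dB

Add the sources as powers (linear), then convert back to dB:
L_total = 10·log₁₀(10^(71.1/10) + 10^(75.7/10) + 10^(78.5/10) + 10^(76.3/10)) = 82.13 dB SPL.
Excess over the loudest (78.5 dB): 82.13 − 78.5 = 3.6 dB.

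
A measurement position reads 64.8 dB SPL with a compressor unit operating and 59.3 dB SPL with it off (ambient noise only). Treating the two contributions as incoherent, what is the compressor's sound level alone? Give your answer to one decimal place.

Subtract intensities: L_src = 10·log₁₀(10^(L_total/10) − 10^(L_bg/10)).
L_src = 10·log₁₀(10^(64.8/10) − 10^(59.3/10)) = 10·log₁₀(2169000) = 63.4 dB SPL.

63.4 dB SPL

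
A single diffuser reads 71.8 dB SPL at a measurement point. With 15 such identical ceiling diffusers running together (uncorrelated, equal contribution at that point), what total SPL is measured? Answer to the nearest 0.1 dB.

83.6 dB SPL

15 equal incoherent sources raise the level by 10·log₁₀(15) = 11.76 dB.
L_total = 71.8 + 11.76 = 83.6 dB SPL.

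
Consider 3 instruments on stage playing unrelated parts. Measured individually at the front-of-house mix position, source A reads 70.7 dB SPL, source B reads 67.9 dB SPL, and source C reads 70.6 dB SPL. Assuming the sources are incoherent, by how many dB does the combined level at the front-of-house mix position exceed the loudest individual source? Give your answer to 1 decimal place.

Uncorrelated sources add in intensity (power), not in dB.
L_total = 10·log₁₀(10^(70.7/10) + 10^(67.9/10) + 10^(70.6/10)) = 74.68 dB SPL.
Excess over the loudest (70.7 dB): 74.68 − 70.7 = 4.0 dB.

4.0 dB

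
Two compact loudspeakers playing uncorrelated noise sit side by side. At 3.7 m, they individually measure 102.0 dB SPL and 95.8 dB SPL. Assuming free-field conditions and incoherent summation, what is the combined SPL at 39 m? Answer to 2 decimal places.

Combined at 3.7 m: 10·log₁₀(10^(102.0/10)+10^(95.8/10)) = 102.934 dB SPL.
Then apply −20·log₁₀(39/3.7) = -20.457 dB → 82.48 dB SPL.

82.48 dB SPL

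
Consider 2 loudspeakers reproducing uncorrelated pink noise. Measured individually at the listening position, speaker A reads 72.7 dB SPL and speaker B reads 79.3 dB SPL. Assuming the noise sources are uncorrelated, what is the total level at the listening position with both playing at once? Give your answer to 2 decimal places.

80.16 dB SPL

Incoherent sources sum as intensities:
L_total = 10·log₁₀(10^(72.7/10) + 10^(79.3/10)) = 10·log₁₀(103700000) = 80.16 dB SPL.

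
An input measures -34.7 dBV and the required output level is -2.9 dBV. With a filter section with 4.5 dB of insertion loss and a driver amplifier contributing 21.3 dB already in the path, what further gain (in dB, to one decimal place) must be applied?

15.0 dB

The required make-up gain is the shortfall in the dB sum.
G = -2.9 − (-34.7) + 4.5 − 21.3 = 15.0 dB.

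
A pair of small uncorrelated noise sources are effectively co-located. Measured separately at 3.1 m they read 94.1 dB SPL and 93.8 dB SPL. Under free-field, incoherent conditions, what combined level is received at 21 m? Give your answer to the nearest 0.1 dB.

80.3 dB SPL

Combined at 3.1 m: 10·log₁₀(10^(94.1/10)+10^(93.8/10)) = 96.96 dB SPL.
Then apply −20·log₁₀(21/3.1) = -16.62 dB → 80.3 dB SPL.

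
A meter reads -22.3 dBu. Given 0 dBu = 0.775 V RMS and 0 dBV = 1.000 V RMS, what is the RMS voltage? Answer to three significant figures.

V = 0.775 V × 10^(-22.3/20).
= 0.775 × 0.07674 = 0.0595 V.

0.0595 V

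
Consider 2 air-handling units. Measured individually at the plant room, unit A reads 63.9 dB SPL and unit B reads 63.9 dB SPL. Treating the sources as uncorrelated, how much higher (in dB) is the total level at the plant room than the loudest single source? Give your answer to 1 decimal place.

Uncorrelated sources add in intensity (power), not in dB.
L_total = 10·log₁₀(10^(63.9/10) + 10^(63.9/10)) = 66.91 dB SPL.
Excess over the loudest (63.9 dB): 66.91 − 63.9 = 3.0 dB.

3.0 dB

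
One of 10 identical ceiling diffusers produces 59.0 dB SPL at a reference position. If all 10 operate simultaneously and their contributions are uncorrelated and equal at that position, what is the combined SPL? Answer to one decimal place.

10 equal incoherent sources raise the level by 10·log₁₀(10) = 10.00 dB.
L_total = 59.0 + 10.00 = 69.0 dB SPL.

69.0 dB SPL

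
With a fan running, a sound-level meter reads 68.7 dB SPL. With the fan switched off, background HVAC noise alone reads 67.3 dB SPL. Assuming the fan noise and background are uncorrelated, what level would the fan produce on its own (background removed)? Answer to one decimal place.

63.1 dB SPL

Subtract intensities: L_src = 10·log₁₀(10^(L_total/10) − 10^(L_bg/10)).
L_src = 10·log₁₀(10^(68.7/10) − 10^(67.3/10)) = 10·log₁₀(2043000) = 63.1 dB SPL.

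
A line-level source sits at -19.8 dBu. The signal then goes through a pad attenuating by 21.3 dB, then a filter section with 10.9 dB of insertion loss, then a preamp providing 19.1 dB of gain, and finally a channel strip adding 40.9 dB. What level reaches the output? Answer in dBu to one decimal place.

+8.0 dBu

Gain stages sum in dB:
-19.8 − 21.3 − 10.9 + 19.1 + 40.9 = +8.0 dBu.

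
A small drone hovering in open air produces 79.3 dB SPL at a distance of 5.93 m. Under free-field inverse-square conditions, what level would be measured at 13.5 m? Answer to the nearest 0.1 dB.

For a point source in a free field, ΔL = −20·log₁₀(d₂/d₁).
ΔL = −20·log₁₀(13.5/5.93) = -7.15 dB, so L₂ = 79.3 + (-7.15) = 72.2 dB SPL.

72.2 dB SPL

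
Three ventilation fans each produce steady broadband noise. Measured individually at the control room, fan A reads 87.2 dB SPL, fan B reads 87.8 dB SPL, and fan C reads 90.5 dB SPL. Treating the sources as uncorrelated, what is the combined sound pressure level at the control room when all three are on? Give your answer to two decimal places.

Incoherent sources sum as intensities:
L_total = 10·log₁₀(10^(87.2/10) + 10^(87.8/10) + 10^(90.5/10)) = 10·log₁₀(2249000000) = 93.52 dB SPL.

93.52 dB SPL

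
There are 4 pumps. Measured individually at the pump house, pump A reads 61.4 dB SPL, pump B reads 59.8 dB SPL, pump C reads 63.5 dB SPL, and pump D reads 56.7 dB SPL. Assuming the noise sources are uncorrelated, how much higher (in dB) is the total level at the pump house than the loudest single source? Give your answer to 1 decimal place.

3.5 dB

Incoherent sources sum as intensities:
L_total = 10·log₁₀(10^(61.4/10) + 10^(59.8/10) + 10^(63.5/10) + 10^(56.7/10)) = 67.03 dB SPL.
Excess over the loudest (63.5 dB): 67.03 − 63.5 = 3.5 dB.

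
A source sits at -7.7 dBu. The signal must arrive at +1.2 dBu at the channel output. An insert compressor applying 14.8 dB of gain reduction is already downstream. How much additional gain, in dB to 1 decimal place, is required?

23.7 dB

The required make-up gain is the shortfall in the dB sum.
G = +1.2 − (-7.7) + 14.8 = 23.7 dB.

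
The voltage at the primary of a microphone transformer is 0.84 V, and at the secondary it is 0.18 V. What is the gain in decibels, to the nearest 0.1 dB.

For a voltage ratio, dB = 20·log₁₀(V₂/V₁).
20·log₁₀(0.18/0.84) = 20·log₁₀(0.2143) = -13.4 dB.

-13.4 dB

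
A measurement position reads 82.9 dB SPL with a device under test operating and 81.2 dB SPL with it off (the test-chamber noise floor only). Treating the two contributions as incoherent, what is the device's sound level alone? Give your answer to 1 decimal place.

Remove the background by subtracting linear intensities:
L_src = 10·log₁₀(10^(82.9/10) − 10^(81.2/10)) = 10·log₁₀(63160000) = 78.0 dB SPL.

78.0 dB SPL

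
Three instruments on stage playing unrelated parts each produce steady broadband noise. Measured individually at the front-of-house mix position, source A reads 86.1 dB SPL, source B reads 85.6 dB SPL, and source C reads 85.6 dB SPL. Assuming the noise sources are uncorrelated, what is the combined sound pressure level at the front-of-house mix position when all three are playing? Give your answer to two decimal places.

90.54 dB SPL

Incoherent sources sum as intensities:
L_total = 10·log₁₀(10^(86.1/10) + 10^(85.6/10) + 10^(85.6/10)) = 10·log₁₀(1134000000) = 90.54 dB SPL.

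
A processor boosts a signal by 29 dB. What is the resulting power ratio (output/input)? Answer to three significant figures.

Power ratio = 10^(dB/10).
10^(29/10) = 10^(2.900) = 794.

794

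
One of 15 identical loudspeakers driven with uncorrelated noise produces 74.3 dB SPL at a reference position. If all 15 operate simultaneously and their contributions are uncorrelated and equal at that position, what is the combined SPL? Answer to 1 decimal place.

86.1 dB SPL

15 equal incoherent sources raise the level by 10·log₁₀(15) = 11.76 dB.
L_total = 74.3 + 11.76 = 86.1 dB SPL.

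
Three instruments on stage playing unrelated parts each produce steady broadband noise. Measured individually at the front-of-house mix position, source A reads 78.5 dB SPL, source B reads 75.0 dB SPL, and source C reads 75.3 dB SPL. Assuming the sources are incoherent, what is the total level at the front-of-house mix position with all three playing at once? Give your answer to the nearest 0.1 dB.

Uncorrelated sources add in intensity (power), not in dB.
L_total = 10·log₁₀(10^(78.5/10) + 10^(75.0/10) + 10^(75.3/10)) = 10·log₁₀(136300000) = 81.3 dB SPL.

81.3 dB SPL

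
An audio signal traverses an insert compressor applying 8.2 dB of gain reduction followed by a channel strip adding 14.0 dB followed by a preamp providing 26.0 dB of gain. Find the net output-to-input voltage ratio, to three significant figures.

Net gain = (−8.2) + 14.0 + 26.0 = 31.8 dB.
Voltage ratio = 10^(31.8/20) = 38.9.

38.9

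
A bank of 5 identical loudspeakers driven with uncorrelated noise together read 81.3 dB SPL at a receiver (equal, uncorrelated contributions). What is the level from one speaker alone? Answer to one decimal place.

5 equal incoherent sources add 10·log₁₀(5) = 6.99 dB over one source.
L_one = 81.3 − 6.99 = 74.3 dB SPL.

74.3 dB SPL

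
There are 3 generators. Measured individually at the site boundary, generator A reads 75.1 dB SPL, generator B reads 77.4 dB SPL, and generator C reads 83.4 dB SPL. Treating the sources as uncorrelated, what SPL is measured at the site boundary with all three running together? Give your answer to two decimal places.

84.86 dB SPL

Incoherent sources sum as intensities:
L_total = 10·log₁₀(10^(75.1/10) + 10^(77.4/10) + 10^(83.4/10)) = 10·log₁₀(306100000) = 84.86 dB SPL.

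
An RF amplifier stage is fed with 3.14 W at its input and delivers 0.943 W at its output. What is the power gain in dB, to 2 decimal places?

-5.22 dB

For a power ratio, dB = 10·log₁₀(P₂/P₁).
10·log₁₀(0.943/3.14) = 10·log₁₀(0.3003) = -5.22 dB.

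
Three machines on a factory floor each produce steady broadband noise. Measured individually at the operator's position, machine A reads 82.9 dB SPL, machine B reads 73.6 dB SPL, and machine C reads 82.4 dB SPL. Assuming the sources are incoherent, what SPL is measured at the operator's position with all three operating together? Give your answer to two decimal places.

Uncorrelated sources add in intensity (power), not in dB.
L_total = 10·log₁₀(10^(82.9/10) + 10^(73.6/10) + 10^(82.4/10)) = 10·log₁₀(391700000) = 85.93 dB SPL.

85.93 dB SPL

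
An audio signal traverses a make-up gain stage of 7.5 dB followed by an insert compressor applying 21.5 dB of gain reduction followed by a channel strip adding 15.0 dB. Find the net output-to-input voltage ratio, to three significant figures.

1.12

Net gain = 7.5 + (−21.5) + 15.0 = 1.0 dB.
Voltage ratio = 10^(1.0/20) = 1.12.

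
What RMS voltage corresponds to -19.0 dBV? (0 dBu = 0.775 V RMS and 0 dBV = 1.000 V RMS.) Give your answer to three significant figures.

V = 1.000 V × 10^(-19.0/20).
= 1.000 × 0.1122 = 0.112 V.

0.112 V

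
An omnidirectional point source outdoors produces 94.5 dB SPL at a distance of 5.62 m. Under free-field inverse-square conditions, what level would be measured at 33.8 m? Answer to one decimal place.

78.9 dB SPL

Inverse-square spreading gives ΔL = −20·log₁₀(d₂/d₁).
ΔL = −20·log₁₀(33.8/5.62) = -15.58 dB, so L₂ = 94.5 + (-15.58) = 78.9 dB SPL.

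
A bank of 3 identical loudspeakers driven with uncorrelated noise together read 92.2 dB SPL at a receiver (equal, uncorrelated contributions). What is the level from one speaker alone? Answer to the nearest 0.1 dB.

87.4 dB SPL

3 equal incoherent sources add 10·log₁₀(3) = 4.77 dB over one source.
L_one = 92.2 − 4.77 = 87.4 dB SPL.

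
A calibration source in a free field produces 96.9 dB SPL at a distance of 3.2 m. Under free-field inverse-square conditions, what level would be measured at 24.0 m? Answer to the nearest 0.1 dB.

79.4 dB SPL

Inverse-square spreading gives ΔL = −20·log₁₀(d₂/d₁).
ΔL = −20·log₁₀(24.0/3.2) = -17.50 dB, so L₂ = 96.9 + (-17.50) = 79.4 dB SPL.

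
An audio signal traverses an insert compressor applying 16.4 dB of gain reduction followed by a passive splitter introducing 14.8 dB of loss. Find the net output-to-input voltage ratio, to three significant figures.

0.0275

Net gain = (−16.4) + (−14.8) = -31.2 dB.
Voltage ratio = 10^(-31.2/20) = 0.0275.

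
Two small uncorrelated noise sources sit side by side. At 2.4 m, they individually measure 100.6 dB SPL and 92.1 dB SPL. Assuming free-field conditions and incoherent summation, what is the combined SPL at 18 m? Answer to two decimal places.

83.67 dB SPL

Combined at 2.4 m: 10·log₁₀(10^(100.6/10)+10^(92.1/10)) = 101.174 dB SPL.
Then apply −20·log₁₀(18/2.4) = -17.501 dB → 83.67 dB SPL.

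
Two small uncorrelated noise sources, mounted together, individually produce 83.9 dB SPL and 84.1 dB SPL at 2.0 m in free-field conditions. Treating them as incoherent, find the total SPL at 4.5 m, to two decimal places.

79.97 dB SPL

Combined at 2.0 m: 10·log₁₀(10^(83.9/10)+10^(84.1/10)) = 87.011 dB SPL.
Then apply −20·log₁₀(4.5/2.0) = -7.044 dB → 79.97 dB SPL.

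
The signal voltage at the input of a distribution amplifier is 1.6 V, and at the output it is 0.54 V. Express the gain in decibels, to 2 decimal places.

-9.43 dB

For a voltage ratio, dB = 20·log₁₀(V₂/V₁).
20·log₁₀(0.54/1.6) = 20·log₁₀(0.3375) = -9.43 dB.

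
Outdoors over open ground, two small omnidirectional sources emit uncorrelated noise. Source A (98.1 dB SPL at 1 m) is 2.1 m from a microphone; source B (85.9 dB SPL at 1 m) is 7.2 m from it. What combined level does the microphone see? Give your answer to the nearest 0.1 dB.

91.7 dB SPL

At the listener: L_A = 98.1 − 20·log₁₀(2.1) = 91.66 dB; L_B = 85.9 − 20·log₁₀(7.2) = 68.75 dB.
Combined: 10·log₁₀(10^(91.66/10)+10^(68.75/10)) = 91.7 dB SPL.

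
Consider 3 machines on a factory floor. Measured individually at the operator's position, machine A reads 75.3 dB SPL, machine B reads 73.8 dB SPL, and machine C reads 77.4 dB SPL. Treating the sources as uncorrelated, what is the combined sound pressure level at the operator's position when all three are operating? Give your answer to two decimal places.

Add the sources as powers (linear), then convert back to dB:
L_total = 10·log₁₀(10^(75.3/10) + 10^(73.8/10) + 10^(77.4/10)) = 10·log₁₀(112800000) = 80.52 dB SPL.

80.52 dB SPL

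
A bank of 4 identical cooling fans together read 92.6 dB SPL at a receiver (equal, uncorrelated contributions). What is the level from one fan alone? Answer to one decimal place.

86.6 dB SPL

4 equal incoherent sources add 10·log₁₀(4) = 6.02 dB over one source.
L_one = 92.6 − 6.02 = 86.6 dB SPL.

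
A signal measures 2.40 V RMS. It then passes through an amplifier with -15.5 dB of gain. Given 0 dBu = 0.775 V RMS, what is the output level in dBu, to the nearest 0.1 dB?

-5.7 dBu

Input level: 20·log₁₀(2.40/0.775) = 9.82 dBu.
Output: 9.82 − 15.5 = -5.7 dBu.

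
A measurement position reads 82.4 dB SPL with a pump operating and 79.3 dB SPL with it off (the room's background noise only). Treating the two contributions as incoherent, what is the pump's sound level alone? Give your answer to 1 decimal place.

79.5 dB SPL

Remove the background by subtracting linear intensities:
L_src = 10·log₁₀(10^(82.4/10) − 10^(79.3/10)) = 10·log₁₀(88670000) = 79.5 dB SPL.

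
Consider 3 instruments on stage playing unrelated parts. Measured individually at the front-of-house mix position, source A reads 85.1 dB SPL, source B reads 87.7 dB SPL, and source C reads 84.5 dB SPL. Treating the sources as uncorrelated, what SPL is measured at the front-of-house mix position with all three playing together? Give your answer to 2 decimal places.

Incoherent sources sum as intensities:
L_total = 10·log₁₀(10^(85.1/10) + 10^(87.7/10) + 10^(84.5/10)) = 10·log₁₀(1194000000) = 90.77 dB SPL.

90.77 dB SPL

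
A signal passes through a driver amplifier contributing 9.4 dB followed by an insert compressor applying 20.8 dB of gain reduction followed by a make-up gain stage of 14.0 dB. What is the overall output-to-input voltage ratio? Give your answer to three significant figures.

1.35

Net gain = 9.4 + (−20.8) + 14.0 = 2.6 dB.
Voltage ratio = 10^(2.6/20) = 1.35.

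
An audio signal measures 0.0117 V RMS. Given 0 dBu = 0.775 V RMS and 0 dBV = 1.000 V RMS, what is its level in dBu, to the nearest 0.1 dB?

dBu = 20·log₁₀(V / 0.775 V).
20·log₁₀(0.0117/0.775) = -36.4 dBu.

-36.4 dBu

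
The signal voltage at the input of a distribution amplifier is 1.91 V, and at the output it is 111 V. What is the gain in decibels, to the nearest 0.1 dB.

35.3 dB

Voltage is an amplitude quantity, so gain = 20·log₁₀(V_out/V_in).
20·log₁₀(111/1.91) = 20·log₁₀(58.12) = 35.3 dB.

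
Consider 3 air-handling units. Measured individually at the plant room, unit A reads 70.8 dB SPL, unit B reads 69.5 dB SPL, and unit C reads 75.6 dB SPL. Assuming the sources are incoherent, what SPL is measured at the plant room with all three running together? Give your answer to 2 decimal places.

Add the sources as powers (linear), then convert back to dB:
L_total = 10·log₁₀(10^(70.8/10) + 10^(69.5/10) + 10^(75.6/10)) = 10·log₁₀(57240000) = 77.58 dB SPL.

77.58 dB SPL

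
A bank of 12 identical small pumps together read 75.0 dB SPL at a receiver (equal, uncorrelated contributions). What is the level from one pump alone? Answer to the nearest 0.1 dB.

64.2 dB SPL

12 equal incoherent sources add 10·log₁₀(12) = 10.79 dB over one source.
L_one = 75.0 − 10.79 = 64.2 dB SPL.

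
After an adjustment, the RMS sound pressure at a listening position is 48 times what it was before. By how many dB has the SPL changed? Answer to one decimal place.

SPL change from a pressure ratio uses the 20·log₁₀ form:
20·log₁₀(48) = 33.6 dB.

33.6 dB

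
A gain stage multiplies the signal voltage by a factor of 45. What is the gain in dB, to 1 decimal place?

Voltage ratio → dB uses the 20·log₁₀ form:
20·log₁₀(45) = 33.1 dB.

33.1 dB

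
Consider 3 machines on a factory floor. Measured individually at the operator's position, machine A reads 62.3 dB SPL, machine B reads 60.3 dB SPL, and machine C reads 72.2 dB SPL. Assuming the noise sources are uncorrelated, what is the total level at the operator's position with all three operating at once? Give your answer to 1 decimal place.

Uncorrelated sources add in intensity (power), not in dB.
L_total = 10·log₁₀(10^(62.3/10) + 10^(60.3/10) + 10^(72.2/10)) = 10·log₁₀(19370000) = 72.9 dB SPL.

72.9 dB SPL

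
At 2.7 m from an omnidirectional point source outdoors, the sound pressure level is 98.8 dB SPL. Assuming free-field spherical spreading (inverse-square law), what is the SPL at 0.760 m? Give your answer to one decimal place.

109.8 dB SPL

For a point source in a free field, ΔL = −20·log₁₀(d₂/d₁).
ΔL = −20·log₁₀(0.760/2.7) = 11.01 dB, so L₂ = 98.8 + (11.01) = 109.8 dB SPL.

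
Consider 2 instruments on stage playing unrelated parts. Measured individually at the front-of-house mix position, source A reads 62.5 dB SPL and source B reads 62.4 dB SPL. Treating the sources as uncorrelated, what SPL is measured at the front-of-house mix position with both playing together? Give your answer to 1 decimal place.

65.5 dB SPL

Incoherent sources sum as intensities:
L_total = 10·log₁₀(10^(62.5/10) + 10^(62.4/10)) = 10·log₁₀(3516000) = 65.5 dB SPL.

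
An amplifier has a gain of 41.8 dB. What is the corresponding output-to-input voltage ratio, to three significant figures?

Voltage ratio = 10^(dB/20).
10^(41.8/20) = 10^(2.090) = 123.

123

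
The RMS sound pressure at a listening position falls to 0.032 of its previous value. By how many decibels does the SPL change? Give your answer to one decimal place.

SPL change from a pressure ratio uses the 20·log₁₀ form:
20·log₁₀(0.032) = -29.9 dB.

-29.9 dB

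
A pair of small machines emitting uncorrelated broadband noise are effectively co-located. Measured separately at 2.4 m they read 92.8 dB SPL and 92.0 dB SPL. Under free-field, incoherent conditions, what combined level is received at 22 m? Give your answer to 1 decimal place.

76.2 dB SPL

Combined at 2.4 m: 10·log₁₀(10^(92.8/10)+10^(92.0/10)) = 95.43 dB SPL.
Then apply −20·log₁₀(22/2.4) = -19.24 dB → 76.2 dB SPL.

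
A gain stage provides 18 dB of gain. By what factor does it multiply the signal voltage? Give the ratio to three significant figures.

Voltage ratio = 10^(dB/20).
10^(18/20) = 10^(0.9000) = 7.94.

7.94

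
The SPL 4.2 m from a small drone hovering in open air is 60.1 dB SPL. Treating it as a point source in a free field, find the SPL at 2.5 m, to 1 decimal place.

64.6 dB SPL

Inverse-square spreading gives ΔL = −20·log₁₀(d₂/d₁).
ΔL = −20·log₁₀(2.5/4.2) = 4.51 dB, so L₂ = 60.1 + (4.51) = 64.6 dB SPL.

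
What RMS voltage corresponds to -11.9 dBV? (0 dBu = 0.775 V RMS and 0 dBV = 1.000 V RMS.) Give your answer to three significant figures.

0.254 V

V = 1.000 V × 10^(-11.9/20).
= 1.000 × 0.2541 = 0.254 V.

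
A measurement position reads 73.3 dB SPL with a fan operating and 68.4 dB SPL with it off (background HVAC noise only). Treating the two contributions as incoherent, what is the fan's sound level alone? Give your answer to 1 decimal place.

Remove the background by subtracting linear intensities:
L_src = 10·log₁₀(10^(73.3/10) − 10^(68.4/10)) = 10·log₁₀(14460000) = 71.6 dB SPL.

71.6 dB SPL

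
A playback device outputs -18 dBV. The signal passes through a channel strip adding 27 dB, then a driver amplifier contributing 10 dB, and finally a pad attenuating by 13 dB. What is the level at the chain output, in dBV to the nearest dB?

Cascaded gains and losses add directly in dB.
-18 + 27 + 10 − 13 = +6 dBV.

+6 dBV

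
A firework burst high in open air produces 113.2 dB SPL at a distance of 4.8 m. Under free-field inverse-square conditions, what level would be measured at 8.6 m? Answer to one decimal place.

Inverse-square spreading gives ΔL = −20·log₁₀(d₂/d₁).
ΔL = −20·log₁₀(8.6/4.8) = -5.07 dB, so L₂ = 113.2 + (-5.07) = 108.1 dB SPL.

108.1 dB SPL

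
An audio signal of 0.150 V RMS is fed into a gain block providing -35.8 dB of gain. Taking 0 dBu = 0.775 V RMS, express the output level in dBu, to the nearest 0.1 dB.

-50.1 dBu

Input level: 20·log₁₀(0.150/0.775) = -14.26 dBu.
Output: -14.26 − 35.8 = -50.1 dBu.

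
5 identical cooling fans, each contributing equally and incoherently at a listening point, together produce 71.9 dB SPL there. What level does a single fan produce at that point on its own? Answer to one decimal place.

64.9 dB SPL

5 equal incoherent sources add 10·log₁₀(5) = 6.99 dB over one source.
L_one = 71.9 − 6.99 = 64.9 dB SPL.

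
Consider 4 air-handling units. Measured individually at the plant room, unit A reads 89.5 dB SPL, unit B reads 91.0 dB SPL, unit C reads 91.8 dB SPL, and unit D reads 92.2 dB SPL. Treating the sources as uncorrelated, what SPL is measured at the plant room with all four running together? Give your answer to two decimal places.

97.26 dB SPL

Add the sources as powers (linear), then convert back to dB:
L_total = 10·log₁₀(10^(89.5/10) + 10^(91.0/10) + 10^(91.8/10) + 10^(92.2/10)) = 10·log₁₀(5323000000) = 97.26 dB SPL.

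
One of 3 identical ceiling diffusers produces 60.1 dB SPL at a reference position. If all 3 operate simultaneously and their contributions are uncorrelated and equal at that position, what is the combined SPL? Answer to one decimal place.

64.9 dB SPL

3 equal incoherent sources raise the level by 10·log₁₀(3) = 4.77 dB.
L_total = 60.1 + 4.77 = 64.9 dB SPL.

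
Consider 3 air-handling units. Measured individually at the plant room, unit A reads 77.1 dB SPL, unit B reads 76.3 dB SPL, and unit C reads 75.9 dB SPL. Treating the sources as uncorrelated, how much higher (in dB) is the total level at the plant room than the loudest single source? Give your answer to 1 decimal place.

4.1 dB

Uncorrelated sources add in intensity (power), not in dB.
L_total = 10·log₁₀(10^(77.1/10) + 10^(76.3/10) + 10^(75.9/10)) = 81.23 dB SPL.
Excess over the loudest (77.1 dB): 81.23 − 77.1 = 4.1 dB.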